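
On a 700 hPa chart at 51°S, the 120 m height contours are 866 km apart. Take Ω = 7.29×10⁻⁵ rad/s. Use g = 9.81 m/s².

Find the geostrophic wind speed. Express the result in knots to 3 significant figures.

23.3 knots

Coriolis parameter at 51°S:
f = 2Ω sin φ = 2 × 7.29×10⁻⁵ × sin 51° = 1.13×10⁻⁴ s⁻¹
Height gradient: |∂Z/∂n| = 120 m / 866000 m = 1.39×10⁻⁴
On a pressure surface, geostrophic balance gives V_g = (g/f)|∂Z/∂n|:
V_g = 9.81 × 1.39×10⁻⁴ / 1.13×10⁻⁴ = 12.0 m/s
Converting: 12.0 m/s × 1.944 = 23.3 knots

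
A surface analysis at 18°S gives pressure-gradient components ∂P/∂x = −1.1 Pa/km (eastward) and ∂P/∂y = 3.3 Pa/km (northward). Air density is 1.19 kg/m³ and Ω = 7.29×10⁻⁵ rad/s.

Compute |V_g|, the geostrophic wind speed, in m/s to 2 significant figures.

65 m/s

Coriolis parameter at 18°S:
f = 2Ω sin φ = 2 × 7.29×10⁻⁵ × sin 18° = 4.51×10⁻⁵ s⁻¹
In the Southern Hemisphere f is negative: f = −4.51×10⁻⁵ s⁻¹.
Component geostrophic relations (x east, y north):
u_g = −(1/(fρ)) ∂P/∂y,  v_g = (1/(fρ)) ∂P/∂x
u_g = −(3.3×10⁻³)/(−4.51×10⁻⁵ × 1.19) = 61.5 m/s;  v_g = (−1.1×10⁻³)/(−4.51×10⁻⁵ × 1.19) = 20.5 m/s
|V_g| = √(u_g² + v_g²) = 64.9 m/s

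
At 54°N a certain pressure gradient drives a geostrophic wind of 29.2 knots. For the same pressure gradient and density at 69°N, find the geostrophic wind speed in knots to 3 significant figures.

With the same pressure gradient and density, V_g ∝ 1/f ∝ 1/sin φ.
V₂ = V₁ · sin φ₁ / sin φ₂ = 29.2 × sin 54° / sin 69°
V₂ = 29.2 × 0.8090/0.9336 = 25.3 knots

25.3 knots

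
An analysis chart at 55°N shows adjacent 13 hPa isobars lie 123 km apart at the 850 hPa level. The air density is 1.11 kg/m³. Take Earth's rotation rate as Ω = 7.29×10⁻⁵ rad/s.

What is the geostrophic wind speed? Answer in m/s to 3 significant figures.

Coriolis parameter at 55°N:
f = 2Ω sin φ = 2 × 7.29×10⁻⁵ × sin 55° = 1.19×10⁻⁴ s⁻¹
Pressure gradient: |∂P/∂n| = 1300 Pa / 123000 m = 1.06×10⁻² Pa/m
Geostrophic balance (pressure-gradient force = Coriolis force):
V_g = (1/(fρ)) |∂P/∂n| = 1.06×10⁻² / (1.19×10⁻⁴ × 1.11) = 79.7 m/s

79.7 m/s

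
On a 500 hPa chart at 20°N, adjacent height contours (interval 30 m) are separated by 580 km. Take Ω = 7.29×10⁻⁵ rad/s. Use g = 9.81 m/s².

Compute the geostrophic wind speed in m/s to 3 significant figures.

Coriolis parameter at 20°N:
f = 2Ω sin φ = 2 × 7.29×10⁻⁵ × sin 20° = 4.99×10⁻⁵ s⁻¹
Height gradient: |∂Z/∂n| = 30 m / 580000 m = 5.17×10⁻⁵
On a pressure surface, geostrophic balance gives V_g = (g/f)|∂Z/∂n|:
V_g = 9.81 × 5.17×10⁻⁵ / 4.99×10⁻⁵ = 10.2 m/s

10.2 m/s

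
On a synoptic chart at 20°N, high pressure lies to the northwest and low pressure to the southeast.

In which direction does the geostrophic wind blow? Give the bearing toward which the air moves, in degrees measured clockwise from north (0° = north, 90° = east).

225°

The pressure-gradient force points toward the southeast (bearing 135°).
Geostrophic balance: in the Northern Hemisphere the Coriolis force deflects motion to the right, so the geostrophic wind blows 90° to the right of the pressure-gradient force (low pressure on the left).
Rotating 135° by 90° clockwise gives 225° — the wind blows toward the southwest.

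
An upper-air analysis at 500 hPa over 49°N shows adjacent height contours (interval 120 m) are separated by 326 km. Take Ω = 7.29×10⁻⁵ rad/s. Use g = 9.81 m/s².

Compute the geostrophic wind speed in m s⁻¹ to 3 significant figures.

Coriolis parameter at 49°N:
f = 2Ω sin φ = 2 × 7.29×10⁻⁵ × sin 49° = 1.10×10⁻⁴ s⁻¹
Height gradient: |∂Z/∂n| = 120 m / 326000 m = 3.68×10⁻⁴
On a pressure surface, geostrophic balance gives V_g = (g/f)|∂Z/∂n|:
V_g = 9.81 × 3.68×10⁻⁴ / 1.10×10⁻⁴ = 32.8 m/s

32.8 m s⁻¹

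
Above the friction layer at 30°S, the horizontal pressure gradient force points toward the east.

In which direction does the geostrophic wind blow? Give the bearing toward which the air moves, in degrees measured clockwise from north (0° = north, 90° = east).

000°

The pressure-gradient force points toward the east (bearing 090°).
Geostrophic balance: in the Southern Hemisphere the Coriolis force deflects motion to the left, so the geostrophic wind blows 90° to the left of the pressure-gradient force (low pressure on the right).
Rotating 090° by 90° counterclockwise gives 000° — the wind blows toward the north.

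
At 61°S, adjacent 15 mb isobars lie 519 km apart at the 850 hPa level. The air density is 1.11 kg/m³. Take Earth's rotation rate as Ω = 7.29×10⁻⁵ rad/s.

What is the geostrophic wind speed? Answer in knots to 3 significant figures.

39.7 knots

Coriolis parameter at 61°S:
f = 2Ω sin φ = 2 × 7.29×10⁻⁵ × sin 61° = 1.28×10⁻⁴ s⁻¹
Pressure gradient: |∂P/∂n| = 1500 Pa / 519000 m = 2.89×10⁻³ Pa/m
Geostrophic balance (pressure-gradient force = Coriolis force):
V_g = (1/(fρ)) |∂P/∂n| = 2.89×10⁻³ / (1.28×10⁻⁴ × 1.11) = 20.4 m/s
Converting: 20.4 m/s × 1.944 = 39.7 knots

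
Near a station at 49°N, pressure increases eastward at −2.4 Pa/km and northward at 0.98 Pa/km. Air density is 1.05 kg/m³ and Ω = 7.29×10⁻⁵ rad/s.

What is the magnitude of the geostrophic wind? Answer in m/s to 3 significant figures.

Coriolis parameter at 49°N:
f = 2Ω sin φ = 2 × 7.29×10⁻⁵ × sin 49° = 1.10×10⁻⁴ s⁻¹
Component geostrophic relations (x east, y north):
u_g = −(1/(fρ)) ∂P/∂y,  v_g = (1/(fρ)) ∂P/∂x
u_g = −(0.98×10⁻³)/(1.10×10⁻⁴ × 1.05) = −8.48 m/s;  v_g = (−2.4×10⁻³)/(1.10×10⁻⁴ × 1.05) = −20.8 m/s
|V_g| = √(u_g² + v_g²) = 22.4 m/s

22.4 m/s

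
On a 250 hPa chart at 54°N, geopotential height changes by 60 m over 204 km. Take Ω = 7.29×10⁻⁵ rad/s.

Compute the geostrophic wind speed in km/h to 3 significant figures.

88.1 km/h

Coriolis parameter at 54°N:
f = 2Ω sin φ = 2 × 7.29×10⁻⁵ × sin 54° = 1.18×10⁻⁴ s⁻¹
Height gradient: |∂Z/∂n| = 60 m / 204000 m = 2.94×10⁻⁴
On a pressure surface, geostrophic balance gives V_g = (g/f)|∂Z/∂n|:
V_g = 9.81 × 2.94×10⁻⁴ / 1.18×10⁻⁴ = 24.5 m/s
Converting: 24.5 m/s × 3.6 = 88.1 km/h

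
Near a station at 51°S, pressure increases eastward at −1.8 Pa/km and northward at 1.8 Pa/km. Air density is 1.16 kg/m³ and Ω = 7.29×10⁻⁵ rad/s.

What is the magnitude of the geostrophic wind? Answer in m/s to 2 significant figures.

Coriolis parameter at 51°S:
f = 2Ω sin φ = 2 × 7.29×10⁻⁵ × sin 51° = 1.13×10⁻⁴ s⁻¹
In the Southern Hemisphere f is negative: f = −1.13×10⁻⁴ s⁻¹.
Component geostrophic relations (x east, y north):
u_g = −(1/(fρ)) ∂P/∂y,  v_g = (1/(fρ)) ∂P/∂x
u_g = −(1.8×10⁻³)/(−1.13×10⁻⁴ × 1.16) = 13.7 m/s;  v_g = (−1.8×10⁻³)/(−1.13×10⁻⁴ × 1.16) = 13.7 m/s
|V_g| = √(u_g² + v_g²) = 19.4 m/s

19 m/s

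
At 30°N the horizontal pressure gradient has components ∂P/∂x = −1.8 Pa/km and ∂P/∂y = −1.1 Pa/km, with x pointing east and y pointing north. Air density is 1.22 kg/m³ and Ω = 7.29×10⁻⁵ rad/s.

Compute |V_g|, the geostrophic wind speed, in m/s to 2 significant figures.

24 m/s

Coriolis parameter at 30°N:
f = 2Ω sin φ = 2 × 7.29×10⁻⁵ × sin 30° = 7.29×10⁻⁵ s⁻¹
Component geostrophic relations (x east, y north):
u_g = −(1/(fρ)) ∂P/∂y,  v_g = (1/(fρ)) ∂P/∂x
u_g = −(−1.1×10⁻³)/(7.29×10⁻⁵ × 1.22) = 12.4 m/s;  v_g = (−1.8×10⁻³)/(7.29×10⁻⁵ × 1.22) = −20.2 m/s
|V_g| = √(u_g² + v_g²) = 23.7 m/s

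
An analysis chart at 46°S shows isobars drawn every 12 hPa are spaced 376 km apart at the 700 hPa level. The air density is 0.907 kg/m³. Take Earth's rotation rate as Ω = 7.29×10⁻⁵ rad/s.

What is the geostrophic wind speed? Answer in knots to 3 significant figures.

Coriolis parameter at 46°S:
f = 2Ω sin φ = 2 × 7.29×10⁻⁵ × sin 46° = 1.05×10⁻⁴ s⁻¹
Pressure gradient: |∂P/∂n| = 1200 Pa / 376000 m = 3.19×10⁻³ Pa/m
Geostrophic balance (pressure-gradient force = Coriolis force):
V_g = (1/(fρ)) |∂P/∂n| = 3.19×10⁻³ / (1.05×10⁻⁴ × 0.907) = 33.6 m/s
Converting: 33.6 m/s × 1.944 = 65.2 knots

65.2 knots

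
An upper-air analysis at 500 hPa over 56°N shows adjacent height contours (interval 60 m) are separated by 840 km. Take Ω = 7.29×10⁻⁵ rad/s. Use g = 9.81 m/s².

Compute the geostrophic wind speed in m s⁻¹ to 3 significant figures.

Coriolis parameter at 56°N:
f = 2Ω sin φ = 2 × 7.29×10⁻⁵ × sin 56° = 1.21×10⁻⁴ s⁻¹
Height gradient: |∂Z/∂n| = 60 m / 840000 m = 7.14×10⁻⁵
On a pressure surface, geostrophic balance gives V_g = (g/f)|∂Z/∂n|:
V_g = 9.81 × 7.14×10⁻⁵ / 1.21×10⁻⁴ = 5.80 m/s

5.80 m s⁻¹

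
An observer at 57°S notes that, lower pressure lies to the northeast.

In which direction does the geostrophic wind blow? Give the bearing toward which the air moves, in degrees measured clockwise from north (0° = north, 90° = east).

315°

The pressure-gradient force points toward the northeast (bearing 045°).
Geostrophic balance: in the Southern Hemisphere the Coriolis force deflects motion to the left, so the geostrophic wind blows 90° to the left of the pressure-gradient force (low pressure on the right).
Rotating 045° by 90° counterclockwise gives 315° — the wind blows toward the northwest.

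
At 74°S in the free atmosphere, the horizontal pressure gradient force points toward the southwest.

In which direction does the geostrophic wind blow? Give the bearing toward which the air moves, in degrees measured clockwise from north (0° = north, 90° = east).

135°

The pressure-gradient force points toward the southwest (bearing 225°).
Geostrophic balance: in the Southern Hemisphere the Coriolis force deflects motion to the left, so the geostrophic wind blows 90° to the left of the pressure-gradient force (low pressure on the right).
Rotating 225° by 90° counterclockwise gives 135° — the wind blows toward the southeast.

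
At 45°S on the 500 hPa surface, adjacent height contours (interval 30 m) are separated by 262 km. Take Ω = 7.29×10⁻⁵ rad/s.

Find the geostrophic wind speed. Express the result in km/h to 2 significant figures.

39 km/h

Coriolis parameter at 45°S:
f = 2Ω sin φ = 2 × 7.29×10⁻⁵ × sin 45° = 1.03×10⁻⁴ s⁻¹
Height gradient: |∂Z/∂n| = 30 m / 262000 m = 1.15×10⁻⁴
On a pressure surface, geostrophic balance gives V_g = (g/f)|∂Z/∂n|:
V_g = 9.81 × 1.15×10⁻⁴ / 1.03×10⁻⁴ = 10.9 m/s
Converting: 10.9 m/s × 3.6 = 39 km/h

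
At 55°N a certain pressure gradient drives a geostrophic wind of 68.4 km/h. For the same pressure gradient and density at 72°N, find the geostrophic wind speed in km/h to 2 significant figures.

59 km/h

With the same pressure gradient and density, V_g ∝ 1/f ∝ 1/sin φ.
V₂ = V₁ · sin φ₁ / sin φ₂ = 68.4 × sin 55° / sin 72°
V₂ = 68.4 × 0.8192/0.9511 = 59 km/h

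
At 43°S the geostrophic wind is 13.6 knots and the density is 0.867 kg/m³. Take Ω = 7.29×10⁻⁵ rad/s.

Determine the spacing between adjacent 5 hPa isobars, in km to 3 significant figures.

829 km

Coriolis parameter at 43°S:
f = 2Ω sin φ = 2 × 7.29×10⁻⁵ × sin 43° = 9.94×10⁻⁵ s⁻¹
Wind speed in SI: 13.6 knots = 7.00 m/s
Geostrophic balance rearranged: |∂P/∂n| = f ρ V_g
|∂P/∂n| = 9.94×10⁻⁵ × 0.867 × 7.00 = 6.03×10⁻⁴ Pa/m
Isobar spacing: Δn = ΔP/|∂P/∂n| = 500 Pa / 6.03×10⁻⁴ Pa/m = 828959 m ≈ 829 km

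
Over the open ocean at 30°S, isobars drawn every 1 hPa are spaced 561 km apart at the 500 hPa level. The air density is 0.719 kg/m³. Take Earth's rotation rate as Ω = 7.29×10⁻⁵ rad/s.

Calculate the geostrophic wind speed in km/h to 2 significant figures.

12 km/h

Coriolis parameter at 30°S:
f = 2Ω sin φ = 2 × 7.29×10⁻⁵ × sin 30° = 7.29×10⁻⁵ s⁻¹
Pressure gradient: |∂P/∂n| = 100 Pa / 561000 m = 1.78×10⁻⁴ Pa/m
Geostrophic balance (pressure-gradient force = Coriolis force):
V_g = (1/(fρ)) |∂P/∂n| = 1.78×10⁻⁴ / (7.29×10⁻⁵ × 0.719) = 3.40 m/s
Converting: 3.40 m/s × 3.6 = 12 km/h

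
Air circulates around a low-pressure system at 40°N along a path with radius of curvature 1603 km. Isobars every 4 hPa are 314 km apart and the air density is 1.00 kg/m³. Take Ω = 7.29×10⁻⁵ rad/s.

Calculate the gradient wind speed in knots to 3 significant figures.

24.4 knots

Coriolis parameter at 40°N:
f = 2Ω sin φ = 2 × 7.29×10⁻⁵ × sin 40° = 9.37×10⁻⁵ s⁻¹
Pressure gradient: |∂P/∂n| = 400 Pa / 314000 m = 1.27×10⁻³ Pa/m
Geostrophic speed: V_g = |∂P/∂n|/(fρ) = 1.27×10⁻³/(9.37×10⁻⁵ × 1.00) = 13.6 m/s
Around a low, centrifugal force acts outward with Coriolis, so pressure-gradient force balances both:
(1/ρ)|∂P/∂n| = fV + V²/R  →  V² + fR·V − fR·V_g = 0
With fR = 9.37×10⁻⁵ × 1603×10³ m = 150 m/s:
V = [−fR + √((fR)² + 4 fR V_g)]/2 = [−150 + √(150² + 4×150×13.6)]/2 = 12.5 m/s
Subgeostrophic (V < V_g = 13.6 m/s), as expected around a low.
Converting: 12.5 m/s × 1.944 = 24.4 knots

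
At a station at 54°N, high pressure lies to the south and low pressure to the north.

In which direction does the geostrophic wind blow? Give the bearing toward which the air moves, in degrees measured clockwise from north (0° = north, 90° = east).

The pressure-gradient force points toward the north (bearing 000°).
Geostrophic balance: in the Northern Hemisphere the Coriolis force deflects motion to the right, so the geostrophic wind blows 90° to the right of the pressure-gradient force (low pressure on the left).
Rotating 000° by 90° clockwise gives 090° — the wind blows toward the east.

090°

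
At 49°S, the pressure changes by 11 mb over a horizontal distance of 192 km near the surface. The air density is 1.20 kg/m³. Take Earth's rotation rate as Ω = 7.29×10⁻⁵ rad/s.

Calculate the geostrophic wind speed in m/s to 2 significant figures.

Coriolis parameter at 49°S:
f = 2Ω sin φ = 2 × 7.29×10⁻⁵ × sin 49° = 1.10×10⁻⁴ s⁻¹
Pressure gradient: |∂P/∂n| = 1100 Pa / 192000 m = 5.73×10⁻³ Pa/m
Geostrophic balance (pressure-gradient force = Coriolis force):
V_g = (1/(fρ)) |∂P/∂n| = 5.73×10⁻³ / (1.10×10⁻⁴ × 1.20) = 43.4 m/s

43 m/s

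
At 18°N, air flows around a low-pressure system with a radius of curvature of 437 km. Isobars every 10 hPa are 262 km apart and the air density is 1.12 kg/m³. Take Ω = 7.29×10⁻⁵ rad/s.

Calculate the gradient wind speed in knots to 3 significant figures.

58.3 knots

Coriolis parameter at 18°N:
f = 2Ω sin φ = 2 × 7.29×10⁻⁵ × sin 18° = 4.51×10⁻⁵ s⁻¹
Pressure gradient: |∂P/∂n| = 1000 Pa / 262000 m = 3.82×10⁻³ Pa/m
Geostrophic speed: V_g = |∂P/∂n|/(fρ) = 3.82×10⁻³/(4.51×10⁻⁵ × 1.12) = 75.6 m/s
Around a low, centrifugal force acts outward with Coriolis, so pressure-gradient force balances both:
(1/ρ)|∂P/∂n| = fV + V²/R  →  V² + fR·V − fR·V_g = 0
With fR = 4.51×10⁻⁵ × 437×10³ m = 19.7 m/s:
V = [−fR + √((fR)² + 4 fR V_g)]/2 = [−19.7 + √(19.7² + 4×19.7×75.6)]/2 = 30 m/s
Subgeostrophic (V < V_g = 75.6 m/s), as expected around a low.
Converting: 30 m/s × 1.944 = 58.3 knots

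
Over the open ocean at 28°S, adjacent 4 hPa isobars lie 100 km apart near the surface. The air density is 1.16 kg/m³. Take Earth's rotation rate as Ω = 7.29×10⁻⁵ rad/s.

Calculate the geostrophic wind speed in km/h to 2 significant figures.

180 km/h

Coriolis parameter at 28°S:
f = 2Ω sin φ = 2 × 7.29×10⁻⁵ × sin 28° = 6.84×10⁻⁵ s⁻¹
Pressure gradient: |∂P/∂n| = 400 Pa / 100000 m = 4.00×10⁻³ Pa/m
Geostrophic balance (pressure-gradient force = Coriolis force):
V_g = (1/(fρ)) |∂P/∂n| = 4.00×10⁻³ / (6.84×10⁻⁵ × 1.16) = 50.4 m/s
Converting: 50.4 m/s × 3.6 = 180 km/h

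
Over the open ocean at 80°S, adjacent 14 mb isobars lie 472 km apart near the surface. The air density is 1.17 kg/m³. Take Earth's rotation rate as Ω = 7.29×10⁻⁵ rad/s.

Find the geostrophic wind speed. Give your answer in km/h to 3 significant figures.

63.6 km/h

Coriolis parameter at 80°S:
f = 2Ω sin φ = 2 × 7.29×10⁻⁵ × sin 80° = 1.44×10⁻⁴ s⁻¹
Pressure gradient: |∂P/∂n| = 1400 Pa / 472000 m = 2.97×10⁻³ Pa/m
Geostrophic balance (pressure-gradient force = Coriolis force):
V_g = (1/(fρ)) |∂P/∂n| = 2.97×10⁻³ / (1.44×10⁻⁴ × 1.17) = 17.7 m/s
Converting: 17.7 m/s × 3.6 = 63.6 km/h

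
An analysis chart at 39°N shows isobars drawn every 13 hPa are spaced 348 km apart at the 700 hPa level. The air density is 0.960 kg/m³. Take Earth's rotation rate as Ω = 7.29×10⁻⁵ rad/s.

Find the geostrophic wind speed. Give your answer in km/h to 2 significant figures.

Coriolis parameter at 39°N:
f = 2Ω sin φ = 2 × 7.29×10⁻⁵ × sin 39° = 9.18×10⁻⁵ s⁻¹
Pressure gradient: |∂P/∂n| = 1300 Pa / 348000 m = 3.74×10⁻³ Pa/m
Geostrophic balance (pressure-gradient force = Coriolis force):
V_g = (1/(fρ)) |∂P/∂n| = 3.74×10⁻³ / (9.18×10⁻⁵ × 0.960) = 42.4 m/s
Converting: 42.4 m/s × 3.6 = 150 km/h

150 km/h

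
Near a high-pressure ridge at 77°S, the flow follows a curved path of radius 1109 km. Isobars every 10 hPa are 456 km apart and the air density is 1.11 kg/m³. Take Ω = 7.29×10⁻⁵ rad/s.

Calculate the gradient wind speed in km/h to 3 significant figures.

55.5 km/h

Coriolis parameter at 77°S:
f = 2Ω sin φ = 2 × 7.29×10⁻⁵ × sin 77° = 1.42×10⁻⁴ s⁻¹
Pressure gradient: |∂P/∂n| = 1000 Pa / 456000 m = 2.19×10⁻³ Pa/m
Geostrophic speed: V_g = |∂P/∂n|/(fρ) = 2.19×10⁻³/(1.42×10⁻⁴ × 1.11) = 13.9 m/s
Around a high, pressure-gradient force acts outward with centrifugal, so Coriolis balances both:
fV = (1/ρ)|∂P/∂n| + V²/R  →  V² − fR·V + fR·V_g = 0
With fR = 1.42×10⁻⁴ × 1109×10³ m = 158 m/s:
V = [fR − √((fR)² − 4 fR V_g)]/2 = [158 − √(158² − 4×158×13.9)]/2 = 15.4 m/s
Supergeostrophic (V > V_g = 13.9 m/s), as expected around a high.
Converting: 15.4 m/s × 3.6 = 55.5 km/h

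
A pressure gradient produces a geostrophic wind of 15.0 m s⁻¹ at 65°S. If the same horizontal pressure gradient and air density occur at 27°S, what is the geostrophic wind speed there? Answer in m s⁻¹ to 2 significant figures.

With the same pressure gradient and density, V_g ∝ 1/f ∝ 1/sin φ.
V₂ = V₁ · sin φ₁ / sin φ₂ = 15.0 × sin 65° / sin 27°
V₂ = 15.0 × 0.9063/0.4540 = 30 m s⁻¹

30 m s⁻¹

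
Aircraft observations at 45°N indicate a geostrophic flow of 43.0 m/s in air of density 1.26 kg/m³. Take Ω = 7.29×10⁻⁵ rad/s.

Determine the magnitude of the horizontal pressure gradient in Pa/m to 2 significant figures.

Coriolis parameter at 45°N:
f = 2Ω sin φ = 2 × 7.29×10⁻⁵ × sin 45° = 1.03×10⁻⁴ s⁻¹
Geostrophic balance rearranged: |∂P/∂n| = f ρ V_g
|∂P/∂n| = 1.03×10⁻⁴ × 1.26 × 43.0 = 5.59×10⁻³ Pa/m

5.6×10⁻³ Pa/m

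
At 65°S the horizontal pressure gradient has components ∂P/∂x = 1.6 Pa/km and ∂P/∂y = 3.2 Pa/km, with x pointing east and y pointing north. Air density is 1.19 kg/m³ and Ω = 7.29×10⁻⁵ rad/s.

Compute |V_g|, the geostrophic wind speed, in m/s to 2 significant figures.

Coriolis parameter at 65°S:
f = 2Ω sin φ = 2 × 7.29×10⁻⁵ × sin 65° = 1.32×10⁻⁴ s⁻¹
In the Southern Hemisphere f is negative: f = −1.32×10⁻⁴ s⁻¹.
Component geostrophic relations (x east, y north):
u_g = −(1/(fρ)) ∂P/∂y,  v_g = (1/(fρ)) ∂P/∂x
u_g = −(3.2×10⁻³)/(−1.32×10⁻⁴ × 1.19) = 20.4 m/s;  v_g = (1.6×10⁻³)/(−1.32×10⁻⁴ × 1.19) = −10.2 m/s
|V_g| = √(u_g² + v_g²) = 22.8 m/s

23 m/s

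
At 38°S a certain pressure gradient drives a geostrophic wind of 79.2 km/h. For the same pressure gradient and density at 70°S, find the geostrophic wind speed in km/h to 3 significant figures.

With the same pressure gradient and density, V_g ∝ 1/f ∝ 1/sin φ.
V₂ = V₁ · sin φ₁ / sin φ₂ = 79.2 × sin 38° / sin 70°
V₂ = 79.2 × 0.6157/0.9397 = 51.9 km/h

51.9 km/h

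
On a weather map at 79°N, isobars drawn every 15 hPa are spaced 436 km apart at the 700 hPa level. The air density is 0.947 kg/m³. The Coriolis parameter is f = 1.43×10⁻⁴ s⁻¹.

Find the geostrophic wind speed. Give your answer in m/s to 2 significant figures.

25 m/s

Pressure gradient: |∂P/∂n| = 1500 Pa / 436000 m = 3.44×10⁻³ Pa/m
Geostrophic balance (pressure-gradient force = Coriolis force):
V_g = (1/(fρ)) |∂P/∂n| = 3.44×10⁻³ / (1.43×10⁻⁴ × 0.947) = 25.4 m/s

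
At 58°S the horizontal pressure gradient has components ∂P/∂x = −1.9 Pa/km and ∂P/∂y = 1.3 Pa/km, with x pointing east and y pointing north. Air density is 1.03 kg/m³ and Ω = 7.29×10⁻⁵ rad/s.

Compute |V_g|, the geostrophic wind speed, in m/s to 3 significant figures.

Coriolis parameter at 58°S:
f = 2Ω sin φ = 2 × 7.29×10⁻⁵ × sin 58° = 1.24×10⁻⁴ s⁻¹
In the Southern Hemisphere f is negative: f = −1.24×10⁻⁴ s⁻¹.
Component geostrophic relations (x east, y north):
u_g = −(1/(fρ)) ∂P/∂y,  v_g = (1/(fρ)) ∂P/∂x
u_g = −(1.3×10⁻³)/(−1.24×10⁻⁴ × 1.03) = 10.2 m/s;  v_g = (−1.9×10⁻³)/(−1.24×10⁻⁴ × 1.03) = 14.9 m/s
|V_g| = √(u_g² + v_g²) = 18.1 m/s

18.1 m/s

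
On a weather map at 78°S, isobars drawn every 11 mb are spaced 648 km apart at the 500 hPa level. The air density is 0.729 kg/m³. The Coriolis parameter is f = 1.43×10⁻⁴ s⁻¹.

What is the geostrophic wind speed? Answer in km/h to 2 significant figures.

59 km/h

Pressure gradient: |∂P/∂n| = 1100 Pa / 648000 m = 1.70×10⁻³ Pa/m
Geostrophic balance (pressure-gradient force = Coriolis force):
V_g = (1/(fρ)) |∂P/∂n| = 1.70×10⁻³ / (1.43×10⁻⁴ × 0.729) = 16.3 m/s
Converting: 16.3 m/s × 3.6 = 59 km/h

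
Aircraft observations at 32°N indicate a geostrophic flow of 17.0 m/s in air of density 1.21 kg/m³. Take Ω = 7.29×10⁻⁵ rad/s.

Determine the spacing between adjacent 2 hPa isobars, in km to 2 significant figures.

130 km

Coriolis parameter at 32°N:
f = 2Ω sin φ = 2 × 7.29×10⁻⁵ × sin 32° = 7.73×10⁻⁵ s⁻¹
Geostrophic balance rearranged: |∂P/∂n| = f ρ V_g
|∂P/∂n| = 7.73×10⁻⁵ × 1.21 × 17.0 = 1.59×10⁻³ Pa/m
Isobar spacing: Δn = ΔP/|∂P/∂n| = 200 Pa / 1.59×10⁻³ Pa/m = 125843 m ≈ 130 km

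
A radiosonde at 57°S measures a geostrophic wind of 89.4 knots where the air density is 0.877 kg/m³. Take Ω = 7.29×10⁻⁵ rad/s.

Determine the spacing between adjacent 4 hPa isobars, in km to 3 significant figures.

Coriolis parameter at 57°S:
f = 2Ω sin φ = 2 × 7.29×10⁻⁵ × sin 57° = 1.22×10⁻⁴ s⁻¹
Wind speed in SI: 89.4 knots = 46.0 m/s
Geostrophic balance rearranged: |∂P/∂n| = f ρ V_g
|∂P/∂n| = 1.22×10⁻⁴ × 0.877 × 46.0 = 4.93×10⁻³ Pa/m
Isobar spacing: Δn = ΔP/|∂P/∂n| = 400 Pa / 4.93×10⁻³ Pa/m = 81103 m ≈ 81.1 km

81.1 km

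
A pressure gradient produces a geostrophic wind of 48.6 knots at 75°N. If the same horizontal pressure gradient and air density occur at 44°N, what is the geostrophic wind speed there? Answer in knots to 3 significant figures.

67.6 knots

With the same pressure gradient and density, V_g ∝ 1/f ∝ 1/sin φ.
V₂ = V₁ · sin φ₁ / sin φ₂ = 48.6 × sin 75° / sin 44°
V₂ = 48.6 × 0.9659/0.6947 = 67.6 knots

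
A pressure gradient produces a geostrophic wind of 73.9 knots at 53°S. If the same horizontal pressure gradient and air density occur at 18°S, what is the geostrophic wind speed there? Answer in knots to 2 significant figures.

190 knots

With the same pressure gradient and density, V_g ∝ 1/f ∝ 1/sin φ.
V₂ = V₁ · sin φ₁ / sin φ₂ = 73.9 × sin 53° / sin 18°
V₂ = 73.9 × 0.7986/0.3090 = 190 knots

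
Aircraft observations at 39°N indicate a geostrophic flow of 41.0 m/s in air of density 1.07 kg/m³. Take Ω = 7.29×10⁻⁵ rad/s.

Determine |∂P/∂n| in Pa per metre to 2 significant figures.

Coriolis parameter at 39°N:
f = 2Ω sin φ = 2 × 7.29×10⁻⁵ × sin 39° = 9.18×10⁻⁵ s⁻¹
Geostrophic balance rearranged: |∂P/∂n| = f ρ V_g
|∂P/∂n| = 9.18×10⁻⁵ × 1.07 × 41.0 = 4.03×10⁻³ Pa/m

4.0×10⁻³ Pa/m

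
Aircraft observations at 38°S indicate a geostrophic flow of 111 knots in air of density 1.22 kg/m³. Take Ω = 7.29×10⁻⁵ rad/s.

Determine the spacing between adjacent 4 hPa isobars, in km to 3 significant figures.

Coriolis parameter at 38°S:
f = 2Ω sin φ = 2 × 7.29×10⁻⁵ × sin 38° = 8.98×10⁻⁵ s⁻¹
Wind speed in SI: 111 knots = 57.1 m/s
Geostrophic balance rearranged: |∂P/∂n| = f ρ V_g
|∂P/∂n| = 8.98×10⁻⁵ × 1.22 × 57.1 = 6.25×10⁻³ Pa/m
Isobar spacing: Δn = ΔP/|∂P/∂n| = 400 Pa / 6.25×10⁻³ Pa/m = 63965 m ≈ 64.0 km

64.0 km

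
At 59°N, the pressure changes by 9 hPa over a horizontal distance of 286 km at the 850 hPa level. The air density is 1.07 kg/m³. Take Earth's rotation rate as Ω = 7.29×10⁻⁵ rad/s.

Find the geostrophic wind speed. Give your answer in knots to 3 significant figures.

Coriolis parameter at 59°N:
f = 2Ω sin φ = 2 × 7.29×10⁻⁵ × sin 59° = 1.25×10⁻⁴ s⁻¹
Pressure gradient: |∂P/∂n| = 900 Pa / 286000 m = 3.15×10⁻³ Pa/m
Geostrophic balance (pressure-gradient force = Coriolis force):
V_g = (1/(fρ)) |∂P/∂n| = 3.15×10⁻³ / (1.25×10⁻⁴ × 1.07) = 23.5 m/s
Converting: 23.5 m/s × 1.944 = 45.7 knots

45.7 knots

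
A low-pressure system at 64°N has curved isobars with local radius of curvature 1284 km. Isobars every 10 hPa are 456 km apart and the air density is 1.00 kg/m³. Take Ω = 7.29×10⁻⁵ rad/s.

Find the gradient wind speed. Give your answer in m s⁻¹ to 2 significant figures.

Coriolis parameter at 64°N:
f = 2Ω sin φ = 2 × 7.29×10⁻⁵ × sin 64° = 1.31×10⁻⁴ s⁻¹
Pressure gradient: |∂P/∂n| = 1000 Pa / 456000 m = 2.19×10⁻³ Pa/m
Geostrophic speed: V_g = |∂P/∂n|/(fρ) = 2.19×10⁻³/(1.31×10⁻⁴ × 1.00) = 16.7 m/s
Around a low, centrifugal force acts outward with Coriolis, so pressure-gradient force balances both:
(1/ρ)|∂P/∂n| = fV + V²/R  →  V² + fR·V − fR·V_g = 0
With fR = 1.31×10⁻⁴ × 1284×10³ m = 168 m/s:
V = [−fR + √((fR)² + 4 fR V_g)]/2 = [−168 + √(168² + 4×168×16.7)]/2 = 15.3 m/s
Subgeostrophic (V < V_g = 16.7 m/s), as expected around a low.

15 m s⁻¹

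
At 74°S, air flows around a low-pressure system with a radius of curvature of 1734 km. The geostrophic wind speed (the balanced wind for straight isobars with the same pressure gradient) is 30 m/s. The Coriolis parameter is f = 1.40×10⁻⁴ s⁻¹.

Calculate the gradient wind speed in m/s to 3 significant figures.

27.0 m/s

Around a low, centrifugal force acts outward with Coriolis, so pressure-gradient force balances both:
(1/ρ)|∂P/∂n| = fV + V²/R  →  V² + fR·V − fR·V_g = 0
With fR = 1.40×10⁻⁴ × 1734×10³ m = 243 m/s:
V = [−fR + √((fR)² + 4 fR V_g)]/2 = [−243 + √(243² + 4×243×30)]/2 = 27 m/s
Subgeostrophic (V < V_g = 30 m/s), as expected around a low.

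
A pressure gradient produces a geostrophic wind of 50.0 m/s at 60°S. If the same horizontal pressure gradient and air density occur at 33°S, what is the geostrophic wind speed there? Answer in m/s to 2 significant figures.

80 m/s

With the same pressure gradient and density, V_g ∝ 1/f ∝ 1/sin φ.
V₂ = V₁ · sin φ₁ / sin φ₂ = 50.0 × sin 60° / sin 33°
V₂ = 50.0 × 0.8660/0.5446 = 80 m/s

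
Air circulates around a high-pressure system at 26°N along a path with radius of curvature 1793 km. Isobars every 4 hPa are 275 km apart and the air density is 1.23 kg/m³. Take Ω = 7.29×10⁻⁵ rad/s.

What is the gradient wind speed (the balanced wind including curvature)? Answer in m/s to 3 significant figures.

Coriolis parameter at 26°N:
f = 2Ω sin φ = 2 × 7.29×10⁻⁵ × sin 26° = 6.39×10⁻⁵ s⁻¹
Pressure gradient: |∂P/∂n| = 400 Pa / 275000 m = 1.45×10⁻³ Pa/m
Geostrophic speed: V_g = |∂P/∂n|/(fρ) = 1.45×10⁻³/(6.39×10⁻⁵ × 1.23) = 18.5 m/s
Around a high, pressure-gradient force acts outward with centrifugal, so Coriolis balances both:
fV = (1/ρ)|∂P/∂n| + V²/R  →  V² − fR·V + fR·V_g = 0
With fR = 6.39×10⁻⁵ × 1793×10³ m = 115 m/s:
V = [fR − √((fR)² − 4 fR V_g)]/2 = [115 − √(115² − 4×115×18.5)]/2 = 23.2 m/s
Supergeostrophic (V > V_g = 18.5 m/s), as expected around a high.

23.2 m/s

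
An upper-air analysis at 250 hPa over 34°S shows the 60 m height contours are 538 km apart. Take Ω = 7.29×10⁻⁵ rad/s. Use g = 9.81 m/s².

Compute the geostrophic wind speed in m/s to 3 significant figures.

13.4 m/s

Coriolis parameter at 34°S:
f = 2Ω sin φ = 2 × 7.29×10⁻⁵ × sin 34° = 8.15×10⁻⁵ s⁻¹
Height gradient: |∂Z/∂n| = 60 m / 538000 m = 1.12×10⁻⁴
On a pressure surface, geostrophic balance gives V_g = (g/f)|∂Z/∂n|:
V_g = 9.81 × 1.12×10⁻⁴ / 8.15×10⁻⁵ = 13.4 m/s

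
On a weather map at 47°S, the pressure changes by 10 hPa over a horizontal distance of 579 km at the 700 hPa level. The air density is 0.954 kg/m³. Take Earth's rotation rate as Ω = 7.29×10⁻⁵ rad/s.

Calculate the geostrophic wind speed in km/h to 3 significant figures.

Coriolis parameter at 47°S:
f = 2Ω sin φ = 2 × 7.29×10⁻⁵ × sin 47° = 1.07×10⁻⁴ s⁻¹
Pressure gradient: |∂P/∂n| = 1000 Pa / 579000 m = 1.73×10⁻³ Pa/m
Geostrophic balance (pressure-gradient force = Coriolis force):
V_g = (1/(fρ)) |∂P/∂n| = 1.73×10⁻³ / (1.07×10⁻⁴ × 0.954) = 17.0 m/s
Converting: 17.0 m/s × 3.6 = 61.1 km/h

61.1 km/h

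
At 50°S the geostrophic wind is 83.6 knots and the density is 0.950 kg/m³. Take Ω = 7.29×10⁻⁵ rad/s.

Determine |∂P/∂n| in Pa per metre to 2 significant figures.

4.6×10⁻³ Pa/m

Coriolis parameter at 50°S:
f = 2Ω sin φ = 2 × 7.29×10⁻⁵ × sin 50° = 1.12×10⁻⁴ s⁻¹
Wind speed in SI: 83.6 knots = 43.0 m/s
Geostrophic balance rearranged: |∂P/∂n| = f ρ V_g
|∂P/∂n| = 1.12×10⁻⁴ × 0.950 × 43.0 = 4.56×10⁻³ Pa/m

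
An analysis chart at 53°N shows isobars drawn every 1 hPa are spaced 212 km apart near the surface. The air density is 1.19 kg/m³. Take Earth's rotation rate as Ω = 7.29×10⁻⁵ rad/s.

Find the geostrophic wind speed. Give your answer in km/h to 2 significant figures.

Coriolis parameter at 53°N:
f = 2Ω sin φ = 2 × 7.29×10⁻⁵ × sin 53° = 1.16×10⁻⁴ s⁻¹
Pressure gradient: |∂P/∂n| = 100 Pa / 212000 m = 4.72×10⁻⁴ Pa/m
Geostrophic balance (pressure-gradient force = Coriolis force):
V_g = (1/(fρ)) |∂P/∂n| = 4.72×10⁻⁴ / (1.16×10⁻⁴ × 1.19) = 3.40 m/s
Converting: 3.40 m/s × 3.6 = 12 km/h

12 km/h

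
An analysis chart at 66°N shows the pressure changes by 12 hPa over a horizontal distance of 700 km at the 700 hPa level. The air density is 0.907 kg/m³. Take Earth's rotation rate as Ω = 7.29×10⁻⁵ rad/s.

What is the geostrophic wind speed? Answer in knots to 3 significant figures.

Coriolis parameter at 66°N:
f = 2Ω sin φ = 2 × 7.29×10⁻⁵ × sin 66° = 1.33×10⁻⁴ s⁻¹
Pressure gradient: |∂P/∂n| = 1200 Pa / 700000 m = 1.71×10⁻³ Pa/m
Geostrophic balance (pressure-gradient force = Coriolis force):
V_g = (1/(fρ)) |∂P/∂n| = 1.71×10⁻³ / (1.33×10⁻⁴ × 0.907) = 14.2 m/s
Converting: 14.2 m/s × 1.944 = 27.6 knots

27.6 knots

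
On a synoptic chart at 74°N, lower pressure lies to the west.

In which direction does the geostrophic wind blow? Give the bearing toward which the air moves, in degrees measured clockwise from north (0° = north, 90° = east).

000°

The pressure-gradient force points toward the west (bearing 270°).
Geostrophic balance: in the Northern Hemisphere the Coriolis force deflects motion to the right, so the geostrophic wind blows 90° to the right of the pressure-gradient force (low pressure on the left).
Rotating 270° by 90° clockwise gives 000° — the wind blows toward the north.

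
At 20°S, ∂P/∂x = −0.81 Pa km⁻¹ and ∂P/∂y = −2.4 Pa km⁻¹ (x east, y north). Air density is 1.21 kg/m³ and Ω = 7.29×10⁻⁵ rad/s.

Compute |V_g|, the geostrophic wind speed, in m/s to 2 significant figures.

42 m/s

Coriolis parameter at 20°S:
f = 2Ω sin φ = 2 × 7.29×10⁻⁵ × sin 20° = 4.99×10⁻⁵ s⁻¹
In the Southern Hemisphere f is negative: f = −4.99×10⁻⁵ s⁻¹.
Component geostrophic relations (x east, y north):
u_g = −(1/(fρ)) ∂P/∂y,  v_g = (1/(fρ)) ∂P/∂x
u_g = −(−2.4×10⁻³)/(−4.99×10⁻⁵ × 1.21) = −39.8 m/s;  v_g = (−0.81×10⁻³)/(−4.99×10⁻⁵ × 1.21) = 13.4 m/s
|V_g| = √(u_g² + v_g²) = 42.0 m/s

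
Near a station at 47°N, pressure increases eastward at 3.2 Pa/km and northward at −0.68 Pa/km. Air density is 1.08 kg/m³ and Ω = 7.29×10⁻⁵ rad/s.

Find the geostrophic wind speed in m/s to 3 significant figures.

28.4 m/s

Coriolis parameter at 47°N:
f = 2Ω sin φ = 2 × 7.29×10⁻⁵ × sin 47° = 1.07×10⁻⁴ s⁻¹
Component geostrophic relations (x east, y north):
u_g = −(1/(fρ)) ∂P/∂y,  v_g = (1/(fρ)) ∂P/∂x
u_g = −(−0.68×10⁻³)/(1.07×10⁻⁴ × 1.08) = 5.90 m/s;  v_g = (3.2×10⁻³)/(1.07×10⁻⁴ × 1.08) = 27.8 m/s
|V_g| = √(u_g² + v_g²) = 28.4 m/s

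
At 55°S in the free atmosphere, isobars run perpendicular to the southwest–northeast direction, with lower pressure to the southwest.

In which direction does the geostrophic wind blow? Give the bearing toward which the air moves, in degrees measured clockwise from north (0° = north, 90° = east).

The pressure-gradient force points toward the southwest (bearing 225°).
Geostrophic balance: in the Southern Hemisphere the Coriolis force deflects motion to the left, so the geostrophic wind blows 90° to the left of the pressure-gradient force (low pressure on the right).
Rotating 225° by 90° counterclockwise gives 135° — the wind blows toward the southeast.

135°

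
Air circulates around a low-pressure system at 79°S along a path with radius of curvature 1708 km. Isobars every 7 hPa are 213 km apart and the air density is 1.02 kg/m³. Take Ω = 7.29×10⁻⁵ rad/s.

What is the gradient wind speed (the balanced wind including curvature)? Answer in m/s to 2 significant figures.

21 m/s

Coriolis parameter at 79°S:
f = 2Ω sin φ = 2 × 7.29×10⁻⁵ × sin 79° = 1.43×10⁻⁴ s⁻¹
Pressure gradient: |∂P/∂n| = 700 Pa / 213000 m = 3.29×10⁻³ Pa/m
Geostrophic speed: V_g = |∂P/∂n|/(fρ) = 3.29×10⁻³/(1.43×10⁻⁴ × 1.02) = 22.5 m/s
Around a low, centrifugal force acts outward with Coriolis, so pressure-gradient force balances both:
(1/ρ)|∂P/∂n| = fV + V²/R  →  V² + fR·V − fR·V_g = 0
With fR = 1.43×10⁻⁴ × 1708×10³ m = 244 m/s:
V = [−fR + √((fR)² + 4 fR V_g)]/2 = [−244 + √(244² + 4×244×22.5)]/2 = 20.8 m/s
Subgeostrophic (V < V_g = 22.5 m/s), as expected around a low.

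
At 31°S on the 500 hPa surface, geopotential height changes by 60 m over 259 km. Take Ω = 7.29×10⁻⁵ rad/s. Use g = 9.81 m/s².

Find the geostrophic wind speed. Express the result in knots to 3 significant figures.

58.8 knots

Coriolis parameter at 31°S:
f = 2Ω sin φ = 2 × 7.29×10⁻⁵ × sin 31° = 7.51×10⁻⁵ s⁻¹
Height gradient: |∂Z/∂n| = 60 m / 259000 m = 2.32×10⁻⁴
On a pressure surface, geostrophic balance gives V_g = (g/f)|∂Z/∂n|:
V_g = 9.81 × 2.32×10⁻⁴ / 7.51×10⁻⁵ = 30.3 m/s
Converting: 30.3 m/s × 1.944 = 58.8 knots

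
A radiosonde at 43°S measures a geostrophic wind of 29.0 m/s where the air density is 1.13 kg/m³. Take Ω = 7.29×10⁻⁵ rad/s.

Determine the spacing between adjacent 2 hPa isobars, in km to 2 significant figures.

61 km

Coriolis parameter at 43°S:
f = 2Ω sin φ = 2 × 7.29×10⁻⁵ × sin 43° = 9.94×10⁻⁵ s⁻¹
Geostrophic balance rearranged: |∂P/∂n| = f ρ V_g
|∂P/∂n| = 9.94×10⁻⁵ × 1.13 × 29.0 = 3.26×10⁻³ Pa/m
Isobar spacing: Δn = ΔP/|∂P/∂n| = 200 Pa / 3.26×10⁻³ Pa/m = 61378 m ≈ 61 km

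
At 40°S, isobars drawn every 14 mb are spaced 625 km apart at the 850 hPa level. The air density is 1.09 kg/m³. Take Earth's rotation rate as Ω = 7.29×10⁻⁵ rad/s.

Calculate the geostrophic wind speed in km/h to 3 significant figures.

78.9 km/h

Coriolis parameter at 40°S:
f = 2Ω sin φ = 2 × 7.29×10⁻⁵ × sin 40° = 9.37×10⁻⁵ s⁻¹
Pressure gradient: |∂P/∂n| = 1400 Pa / 625000 m = 2.24×10⁻³ Pa/m
Geostrophic balance (pressure-gradient force = Coriolis force):
V_g = (1/(fρ)) |∂P/∂n| = 2.24×10⁻³ / (9.37×10⁻⁵ × 1.09) = 21.9 m/s
Converting: 21.9 m/s × 3.6 = 78.9 km/h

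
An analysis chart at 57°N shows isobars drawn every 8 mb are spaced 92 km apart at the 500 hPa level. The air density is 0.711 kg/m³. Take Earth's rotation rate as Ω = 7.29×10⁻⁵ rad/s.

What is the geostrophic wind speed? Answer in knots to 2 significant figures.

190 knots

Coriolis parameter at 57°N:
f = 2Ω sin φ = 2 × 7.29×10⁻⁵ × sin 57° = 1.22×10⁻⁴ s⁻¹
Pressure gradient: |∂P/∂n| = 800 Pa / 92000 m = 8.70×10⁻³ Pa/m
Geostrophic balance (pressure-gradient force = Coriolis force):
V_g = (1/(fρ)) |∂P/∂n| = 8.70×10⁻³ / (1.22×10⁻⁴ × 0.711) = 100 m/s
Converting: 100 m/s × 1.944 = 190 knots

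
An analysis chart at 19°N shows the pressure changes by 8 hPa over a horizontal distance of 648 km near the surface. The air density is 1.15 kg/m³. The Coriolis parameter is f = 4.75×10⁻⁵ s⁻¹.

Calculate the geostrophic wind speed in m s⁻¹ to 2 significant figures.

Pressure gradient: |∂P/∂n| = 800 Pa / 648000 m = 1.23×10⁻³ Pa/m
Geostrophic balance (pressure-gradient force = Coriolis force):
V_g = (1/(fρ)) |∂P/∂n| = 1.23×10⁻³ / (4.75×10⁻⁵ × 1.15) = 22.6 m/s

23 m s⁻¹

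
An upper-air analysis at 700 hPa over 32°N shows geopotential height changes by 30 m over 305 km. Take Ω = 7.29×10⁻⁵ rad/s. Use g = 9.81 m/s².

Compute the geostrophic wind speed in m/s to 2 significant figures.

Coriolis parameter at 32°N:
f = 2Ω sin φ = 2 × 7.29×10⁻⁵ × sin 32° = 7.73×10⁻⁵ s⁻¹
Height gradient: |∂Z/∂n| = 30 m / 305000 m = 9.84×10⁻⁵
On a pressure surface, geostrophic balance gives V_g = (g/f)|∂Z/∂n|:
V_g = 9.81 × 9.84×10⁻⁵ / 7.73×10⁻⁵ = 12.5 m/s

12 m/s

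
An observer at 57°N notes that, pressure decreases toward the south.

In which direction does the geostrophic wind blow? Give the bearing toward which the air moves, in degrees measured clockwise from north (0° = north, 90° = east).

The pressure-gradient force points toward the south (bearing 180°).
Geostrophic balance: in the Northern Hemisphere the Coriolis force deflects motion to the right, so the geostrophic wind blows 90° to the right of the pressure-gradient force (low pressure on the left).
Rotating 180° by 90° clockwise gives 270° — the wind blows toward the west.

270°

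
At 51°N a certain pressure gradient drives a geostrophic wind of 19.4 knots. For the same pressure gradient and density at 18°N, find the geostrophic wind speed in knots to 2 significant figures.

49 knots

With the same pressure gradient and density, V_g ∝ 1/f ∝ 1/sin φ.
V₂ = V₁ · sin φ₁ / sin φ₂ = 19.4 × sin 51° / sin 18°
V₂ = 19.4 × 0.7771/0.3090 = 49 knots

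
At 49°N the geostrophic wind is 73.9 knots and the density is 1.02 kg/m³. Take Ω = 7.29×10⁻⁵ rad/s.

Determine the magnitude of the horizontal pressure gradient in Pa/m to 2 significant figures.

Coriolis parameter at 49°N:
f = 2Ω sin φ = 2 × 7.29×10⁻⁵ × sin 49° = 1.10×10⁻⁴ s⁻¹
Wind speed in SI: 73.9 knots = 38.0 m/s
Geostrophic balance rearranged: |∂P/∂n| = f ρ V_g
|∂P/∂n| = 1.10×10⁻⁴ × 1.02 × 38.0 = 4.27×10⁻³ Pa/m

4.3×10⁻³ Pa/m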